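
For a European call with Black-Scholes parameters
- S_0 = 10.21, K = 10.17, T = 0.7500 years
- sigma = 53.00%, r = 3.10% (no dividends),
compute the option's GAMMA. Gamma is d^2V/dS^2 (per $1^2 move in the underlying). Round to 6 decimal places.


d1 = 0.2887032878; d2 = -0.1702901763
phi(d1) = 0.3826581193; exp(-qT) = 1.0000000000; exp(-rT) = 0.9770181987
Gamma = exp(-qT) * phi(d1) / (S * sigma * sqrt(T)) = 1.0000000000 * 0.3826581193 / (10.2100 * 0.5300 * 0.8660254038) = 0.081654

Answer: Gamma = 0.081654


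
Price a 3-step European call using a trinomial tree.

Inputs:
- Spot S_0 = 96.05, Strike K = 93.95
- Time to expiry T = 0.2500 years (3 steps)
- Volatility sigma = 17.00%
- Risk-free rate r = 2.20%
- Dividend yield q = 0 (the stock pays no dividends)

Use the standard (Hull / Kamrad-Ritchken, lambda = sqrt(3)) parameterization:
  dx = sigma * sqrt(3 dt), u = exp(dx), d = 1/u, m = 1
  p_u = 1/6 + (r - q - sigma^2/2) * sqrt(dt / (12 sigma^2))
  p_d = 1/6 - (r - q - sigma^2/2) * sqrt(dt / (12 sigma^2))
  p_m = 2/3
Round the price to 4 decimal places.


dt = T/N = 0.083333; dx = sigma*sqrt(3*dt) = 0.085000
u = exp(dx) = 1.088717; d = 1/u = 0.918512
p_u = 0.170368, p_m = 0.666667, p_d = 0.162966
Discount per step: exp(-r*dt) = 0.998168
Stock lattice S(k, j) with j the centered position index:
  k=0: S(0,+0) = 96.0500
  k=1: S(1,-1) = 88.2231; S(1,+0) = 96.0500; S(1,+1) = 104.5713
  k=2: S(2,-2) = 81.0340; S(2,-1) = 88.2231; S(2,+0) = 96.0500; S(2,+1) = 104.5713; S(2,+2) = 113.8485
  k=3: S(3,-3) = 74.4307; S(3,-2) = 81.0340; S(3,-1) = 88.2231; S(3,+0) = 96.0500; S(3,+1) = 104.5713; S(3,+2) = 113.8485; S(3,+3) = 123.9488
Terminal payoffs V(N, j) = max(S_T - K, 0):
  V(3,-3) = 0.000000; V(3,-2) = 0.000000; V(3,-1) = 0.000000; V(3,+0) = 2.100000; V(3,+1) = 10.621274; V(3,+2) = 19.898531; V(3,+3) = 29.998839
Backward induction: V(k, j) = exp(-r*dt) * [p_u * V(k+1, j+1) + p_m * V(k+1, j) + p_d * V(k+1, j-1)]
  V(2,-2) = exp(-r*dt) * [p_u*0.000000 + p_m*0.000000 + p_d*0.000000] = 0.000000
  V(2,-1) = exp(-r*dt) * [p_u*2.100000 + p_m*0.000000 + p_d*0.000000] = 0.357117
  V(2,+0) = exp(-r*dt) * [p_u*10.621274 + p_m*2.100000 + p_d*0.000000] = 3.203643
  V(2,+1) = exp(-r*dt) * [p_u*19.898531 + p_m*10.621274 + p_d*2.100000] = 10.793337
  V(2,+2) = exp(-r*dt) * [p_u*29.998839 + p_m*19.898531 + p_d*10.621274] = 20.070592
  V(1,-1) = exp(-r*dt) * [p_u*3.203643 + p_m*0.357117 + p_d*0.000000] = 0.782439
  V(1,+0) = exp(-r*dt) * [p_u*10.793337 + p_m*3.203643 + p_d*0.357117] = 4.025408
  V(1,+1) = exp(-r*dt) * [p_u*20.070592 + p_m*10.793337 + p_d*3.203643] = 11.116623
  V(0,+0) = exp(-r*dt) * [p_u*11.116623 + p_m*4.025408 + p_d*0.782439] = 4.696411

Answer: Price = V(0,0) = 4.6964


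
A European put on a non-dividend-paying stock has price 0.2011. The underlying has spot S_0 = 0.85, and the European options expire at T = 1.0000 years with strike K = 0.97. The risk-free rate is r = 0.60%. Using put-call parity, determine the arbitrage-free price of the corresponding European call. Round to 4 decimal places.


Answer: Call price = 0.0869

Derivation:
Put-call parity: C - P = S_0 * exp(-qT) - K * exp(-rT).
S_0 * exp(-qT) = 0.8500 * 1.00000000 = 0.85000000
K * exp(-rT) = 0.9700 * 0.99401796 = 0.96419743
C = P + S*exp(-qT) - K*exp(-rT)
C = 0.2011 + 0.85000000 - 0.96419743 = 0.0869


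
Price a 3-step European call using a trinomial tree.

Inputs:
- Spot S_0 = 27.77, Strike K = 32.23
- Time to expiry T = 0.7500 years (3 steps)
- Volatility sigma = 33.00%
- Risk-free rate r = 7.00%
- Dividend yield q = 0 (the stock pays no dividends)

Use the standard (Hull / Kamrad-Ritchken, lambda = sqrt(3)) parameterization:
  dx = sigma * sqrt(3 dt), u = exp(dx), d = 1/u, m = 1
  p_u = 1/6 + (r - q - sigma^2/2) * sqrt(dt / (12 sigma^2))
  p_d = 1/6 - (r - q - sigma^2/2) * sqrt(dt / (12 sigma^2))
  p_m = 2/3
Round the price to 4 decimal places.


dt = T/N = 0.250000; dx = sigma*sqrt(3*dt) = 0.285788
u = exp(dx) = 1.330811; d = 1/u = 0.751422
p_u = 0.173468, p_m = 0.666667, p_d = 0.159865
Discount per step: exp(-r*dt) = 0.982652
Stock lattice S(k, j) with j the centered position index:
  k=0: S(0,+0) = 27.7700
  k=1: S(1,-1) = 20.8670; S(1,+0) = 27.7700; S(1,+1) = 36.9566
  k=2: S(2,-2) = 15.6799; S(2,-1) = 20.8670; S(2,+0) = 27.7700; S(2,+1) = 36.9566; S(2,+2) = 49.1823
  k=3: S(3,-3) = 11.7822; S(3,-2) = 15.6799; S(3,-1) = 20.8670; S(3,+0) = 27.7700; S(3,+1) = 36.9566; S(3,+2) = 49.1823; S(3,+3) = 65.4523
Terminal payoffs V(N, j) = max(S_T - K, 0):
  V(3,-3) = 0.000000; V(3,-2) = 0.000000; V(3,-1) = 0.000000; V(3,+0) = 0.000000; V(3,+1) = 4.726616; V(3,+2) = 16.952264; V(3,+3) = 33.222288
Backward induction: V(k, j) = exp(-r*dt) * [p_u * V(k+1, j+1) + p_m * V(k+1, j) + p_d * V(k+1, j-1)]
  V(2,-2) = exp(-r*dt) * [p_u*0.000000 + p_m*0.000000 + p_d*0.000000] = 0.000000
  V(2,-1) = exp(-r*dt) * [p_u*0.000000 + p_m*0.000000 + p_d*0.000000] = 0.000000
  V(2,+0) = exp(-r*dt) * [p_u*4.726616 + p_m*0.000000 + p_d*0.000000] = 0.805693
  V(2,+1) = exp(-r*dt) * [p_u*16.952264 + p_m*4.726616 + p_d*0.000000] = 5.986075
  V(2,+2) = exp(-r*dt) * [p_u*33.222288 + p_m*16.952264 + p_d*4.726616] = 17.510996
  V(1,-1) = exp(-r*dt) * [p_u*0.805693 + p_m*0.000000 + p_d*0.000000] = 0.137337
  V(1,+0) = exp(-r*dt) * [p_u*5.986075 + p_m*0.805693 + p_d*0.000000] = 1.548190
  V(1,+1) = exp(-r*dt) * [p_u*17.510996 + p_m*5.986075 + p_d*0.805693] = 7.032957
  V(0,+0) = exp(-r*dt) * [p_u*7.032957 + p_m*1.548190 + p_d*0.137337] = 2.234625

Answer: Price = V(0,0) = 2.2346


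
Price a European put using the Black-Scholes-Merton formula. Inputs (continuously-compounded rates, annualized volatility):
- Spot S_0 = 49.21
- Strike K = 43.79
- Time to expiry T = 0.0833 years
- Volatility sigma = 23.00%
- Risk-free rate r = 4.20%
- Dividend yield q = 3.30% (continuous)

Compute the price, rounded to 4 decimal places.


Answer: Price = 0.0474

Derivation:
d1 = (ln(S/K) + (r - q + 0.5*sigma^2) * T) / (sigma * sqrt(T)) = 1.80236145
d2 = d1 - sigma * sqrt(T) = 1.73597945
exp(-rT) = 0.99650751; exp(-qT) = 0.99725487
P = K * exp(-rT) * N(-d2) - S_0 * exp(-qT) * N(-d1)
N(-d1) = 0.03574428; N(-d2) = 0.04128373
P = 43.7900 * 0.99650751 * 0.04128373 - 49.2100 * 0.99725487 * 0.03574428 = 0.0474


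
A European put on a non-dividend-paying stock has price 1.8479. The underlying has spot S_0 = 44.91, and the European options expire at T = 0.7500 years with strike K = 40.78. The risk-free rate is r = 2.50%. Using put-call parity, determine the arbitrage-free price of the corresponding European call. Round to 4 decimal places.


Answer: Call price = 6.7354

Derivation:
Put-call parity: C - P = S_0 * exp(-qT) - K * exp(-rT).
S_0 * exp(-qT) = 44.9100 * 1.00000000 = 44.91000000
K * exp(-rT) = 40.7800 * 0.98142469 = 40.02249877
C = P + S*exp(-qT) - K*exp(-rT)
C = 1.8479 + 44.91000000 - 40.02249877 = 6.7354


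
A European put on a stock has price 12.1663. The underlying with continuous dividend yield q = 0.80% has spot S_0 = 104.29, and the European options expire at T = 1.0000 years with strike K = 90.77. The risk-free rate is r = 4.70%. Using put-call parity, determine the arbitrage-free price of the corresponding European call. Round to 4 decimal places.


Put-call parity: C - P = S_0 * exp(-qT) - K * exp(-rT).
S_0 * exp(-qT) = 104.2900 * 0.99203191 = 103.45900840
K * exp(-rT) = 90.7700 * 0.95408740 = 86.60251308
C = P + S*exp(-qT) - K*exp(-rT)
C = 12.1663 + 103.45900840 - 86.60251308 = 29.0228

Answer: Call price = 29.0228


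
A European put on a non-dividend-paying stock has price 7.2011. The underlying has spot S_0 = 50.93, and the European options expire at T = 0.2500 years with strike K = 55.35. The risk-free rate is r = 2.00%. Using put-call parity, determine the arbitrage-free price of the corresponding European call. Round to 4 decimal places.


Answer: Call price = 3.0572

Derivation:
Put-call parity: C - P = S_0 * exp(-qT) - K * exp(-rT).
S_0 * exp(-qT) = 50.9300 * 1.00000000 = 50.93000000
K * exp(-rT) = 55.3500 * 0.99501248 = 55.07394072
C = P + S*exp(-qT) - K*exp(-rT)
C = 7.2011 + 50.93000000 - 55.07394072 = 3.0572


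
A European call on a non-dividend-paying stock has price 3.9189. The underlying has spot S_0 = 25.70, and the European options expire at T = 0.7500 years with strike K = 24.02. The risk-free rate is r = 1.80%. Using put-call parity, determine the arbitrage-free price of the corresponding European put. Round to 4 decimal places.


Put-call parity: C - P = S_0 * exp(-qT) - K * exp(-rT).
S_0 * exp(-qT) = 25.7000 * 1.00000000 = 25.70000000
K * exp(-rT) = 24.0200 * 0.98659072 = 23.69790901
P = C - S*exp(-qT) + K*exp(-rT)
P = 3.9189 - 25.70000000 + 23.69790901 = 1.9168

Answer: Put price = 1.9168


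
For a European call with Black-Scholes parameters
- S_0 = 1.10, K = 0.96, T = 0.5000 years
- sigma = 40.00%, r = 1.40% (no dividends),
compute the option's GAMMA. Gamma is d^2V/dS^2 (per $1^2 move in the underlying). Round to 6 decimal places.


d1 = 0.6474700116; d2 = 0.3646272991
phi(d1) = 0.3235028869; exp(-qT) = 1.0000000000; exp(-rT) = 0.9930244429
Gamma = exp(-qT) * phi(d1) / (S * sigma * sqrt(T)) = 1.0000000000 * 0.3235028869 / (1.1000 * 0.4000 * 0.7071067812) = 1.039778

Answer: Gamma = 1.039778


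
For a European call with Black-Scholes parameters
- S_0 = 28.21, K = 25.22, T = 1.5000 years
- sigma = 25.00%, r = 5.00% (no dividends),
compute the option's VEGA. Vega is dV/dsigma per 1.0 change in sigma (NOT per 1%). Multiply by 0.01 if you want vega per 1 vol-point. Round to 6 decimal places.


d1 = 0.7639605601; d2 = 0.4577743422
phi(d1) = 0.2979718077; exp(-qT) = 1.0000000000; exp(-rT) = 0.9277434863
Vega = S * exp(-qT) * phi(d1) * sqrt(T) = 28.2100 * 1.0000000000 * 0.2979718077 * 1.2247448714 = 10.294942

Answer: Vega = 10.294942


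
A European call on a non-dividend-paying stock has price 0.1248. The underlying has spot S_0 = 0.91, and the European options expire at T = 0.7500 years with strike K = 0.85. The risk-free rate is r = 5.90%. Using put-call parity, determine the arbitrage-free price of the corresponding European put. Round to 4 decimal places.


Put-call parity: C - P = S_0 * exp(-qT) - K * exp(-rT).
S_0 * exp(-qT) = 0.9100 * 1.00000000 = 0.91000000
K * exp(-rT) = 0.8500 * 0.95671475 = 0.81320754
P = C - S*exp(-qT) + K*exp(-rT)
P = 0.1248 - 0.91000000 + 0.81320754 = 0.0280

Answer: Put price = 0.0280


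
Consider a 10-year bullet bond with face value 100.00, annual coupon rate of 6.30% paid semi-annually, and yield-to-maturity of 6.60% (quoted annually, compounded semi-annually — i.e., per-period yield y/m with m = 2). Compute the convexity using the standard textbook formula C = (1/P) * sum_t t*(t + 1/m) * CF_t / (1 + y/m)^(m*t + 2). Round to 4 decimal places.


Coupon per period c = face * coupon_rate / m = 3.150000
Periods per year m = 2; per-period yield y/m = 0.033000
Number of cashflows N = 20
Cashflows (t years, CF_t, discount factor 1/(1+y/m)^(m*t), PV):
  t = 0.5000: CF_t = 3.150000, DF = 0.968054, PV = 3.049371
  t = 1.0000: CF_t = 3.150000, DF = 0.937129, PV = 2.951956
  t = 1.5000: CF_t = 3.150000, DF = 0.907192, PV = 2.857654
  t = 2.0000: CF_t = 3.150000, DF = 0.878211, PV = 2.766364
  t = 2.5000: CF_t = 3.150000, DF = 0.850156, PV = 2.677990
  t = 3.0000: CF_t = 3.150000, DF = 0.822997, PV = 2.592439
  t = 3.5000: CF_t = 3.150000, DF = 0.796705, PV = 2.509622
  t = 4.0000: CF_t = 3.150000, DF = 0.771254, PV = 2.429450
  t = 4.5000: CF_t = 3.150000, DF = 0.746616, PV = 2.351839
  t = 5.0000: CF_t = 3.150000, DF = 0.722764, PV = 2.276708
  t = 5.5000: CF_t = 3.150000, DF = 0.699675, PV = 2.203977
  t = 6.0000: CF_t = 3.150000, DF = 0.677323, PV = 2.133569
  t = 6.5000: CF_t = 3.150000, DF = 0.655686, PV = 2.065410
  t = 7.0000: CF_t = 3.150000, DF = 0.634739, PV = 1.999429
  t = 7.5000: CF_t = 3.150000, DF = 0.614462, PV = 1.935556
  t = 8.0000: CF_t = 3.150000, DF = 0.594833, PV = 1.873723
  t = 8.5000: CF_t = 3.150000, DF = 0.575830, PV = 1.813866
  t = 9.0000: CF_t = 3.150000, DF = 0.557435, PV = 1.755920
  t = 9.5000: CF_t = 3.150000, DF = 0.539627, PV = 1.699826
  t = 10.0000: CF_t = 103.150000, DF = 0.522388, PV = 53.884369
Price P = sum_t PV_t = 97.829038
Convexity numerator sum_t t*(t + 1/m) * CF_t / (1+y/m)^(m*t + 2):
  t = 0.5000: term = 1.428827
  t = 1.0000: term = 4.149545
  t = 1.5000: term = 8.033970
  t = 2.0000: term = 12.962197
  t = 2.5000: term = 18.822165
  t = 3.0000: term = 25.509226
  t = 3.5000: term = 32.925751
  t = 4.0000: term = 40.980744
  t = 4.5000: term = 49.589478
  t = 5.0000: term = 58.673148
  t = 5.5000: term = 68.158545
  t = 6.0000: term = 77.977743
  t = 6.5000: term = 88.067796
  t = 7.0000: term = 98.370462
  t = 7.5000: term = 108.831932
  t = 8.0000: term = 119.402571
  t = 8.5000: term = 130.036682
  t = 9.0000: term = 140.692270
  t = 9.5000: term = 151.330828
  t = 10.0000: term = 5302.143261
Convexity = (1/P) * sum = 6538.087143 / 97.829038 = 66.831763

Answer: Convexity = 66.8318


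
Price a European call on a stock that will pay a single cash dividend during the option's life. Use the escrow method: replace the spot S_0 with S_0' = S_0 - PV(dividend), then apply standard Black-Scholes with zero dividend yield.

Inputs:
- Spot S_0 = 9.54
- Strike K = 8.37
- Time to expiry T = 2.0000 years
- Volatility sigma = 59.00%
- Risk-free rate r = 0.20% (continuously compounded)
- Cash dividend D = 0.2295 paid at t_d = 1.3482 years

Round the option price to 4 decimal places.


Answer: Price = 3.3650

Derivation:
PV(D) = D * exp(-r * t_d) = 0.2295 * 0.99730723 = 0.22888201
S_0' = S_0 - PV(D) = 9.5400 - 0.22888201 = 9.31111799
d1 = (ln(S_0'/K) + (r + sigma^2/2)*T) / (sigma*sqrt(T)) = 0.54969197
d2 = d1 - sigma*sqrt(T) = -0.28469403
exp(-rT) = 0.99600799
N(d1) = 0.70873467; N(d2) = 0.38793928
C = S_0' * N(d1) - K * exp(-rT) * N(d2) = 9.31111799 * 0.70873467 - 8.3700 * 0.99600799 * 0.38793928 = 3.3650


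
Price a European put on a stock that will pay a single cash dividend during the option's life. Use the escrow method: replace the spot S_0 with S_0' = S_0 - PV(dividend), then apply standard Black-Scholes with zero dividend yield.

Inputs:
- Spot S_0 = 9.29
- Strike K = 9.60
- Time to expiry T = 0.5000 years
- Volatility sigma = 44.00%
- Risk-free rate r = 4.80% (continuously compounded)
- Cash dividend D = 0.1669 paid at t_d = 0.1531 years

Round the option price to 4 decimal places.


PV(D) = D * exp(-r * t_d) = 0.1669 * 0.99267814 = 0.16567798
S_0' = S_0 - PV(D) = 9.2900 - 0.16567798 = 9.12432202
d1 = (ln(S_0'/K) + (r + sigma^2/2)*T) / (sigma*sqrt(T)) = 0.06936235
d2 = d1 - sigma*sqrt(T) = -0.24176463
exp(-rT) = 0.97628571
N(-d1) = 0.47235060; N(-d2) = 0.59551873
P = K * exp(-rT) * N(-d2) - S_0' * N(-d1) = 9.6000 * 0.97628571 * 0.59551873 - 9.12432202 * 0.47235060 = 1.2715

Answer: Price = 1.2715


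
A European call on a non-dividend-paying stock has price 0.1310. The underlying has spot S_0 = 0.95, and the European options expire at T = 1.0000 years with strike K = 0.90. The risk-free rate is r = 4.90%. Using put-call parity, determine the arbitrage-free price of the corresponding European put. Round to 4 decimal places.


Put-call parity: C - P = S_0 * exp(-qT) - K * exp(-rT).
S_0 * exp(-qT) = 0.9500 * 1.00000000 = 0.95000000
K * exp(-rT) = 0.9000 * 0.95218113 = 0.85696302
P = C - S*exp(-qT) + K*exp(-rT)
P = 0.1310 - 0.95000000 + 0.85696302 = 0.0380

Answer: Put price = 0.0380


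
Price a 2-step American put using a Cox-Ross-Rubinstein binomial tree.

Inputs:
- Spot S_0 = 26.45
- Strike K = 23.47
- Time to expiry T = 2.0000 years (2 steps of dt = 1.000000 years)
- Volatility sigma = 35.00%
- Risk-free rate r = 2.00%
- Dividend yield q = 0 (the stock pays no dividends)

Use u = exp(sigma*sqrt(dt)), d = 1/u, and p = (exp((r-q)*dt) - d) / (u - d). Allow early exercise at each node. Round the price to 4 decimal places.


Answer: Price = V(0,0) = 3.0956

Derivation:
dt = T/N = 1.000000
u = exp(sigma*sqrt(dt)) = 1.419068; d = 1/u = 0.704688
p = (exp((r-q)*dt) - d) / (u - d) = 0.441661
Discount per step: exp(-r*dt) = 0.980199
Stock lattice S(k, i) with i counting down-moves:
  k=0: S(0,0) = 26.4500
  k=1: S(1,0) = 37.5343; S(1,1) = 18.6390
  k=2: S(2,0) = 53.2638; S(2,1) = 26.4500; S(2,2) = 13.1347
Terminal payoffs V(N, i) = max(K - S_T, 0):
  V(2,0) = 0.000000; V(2,1) = 0.000000; V(2,2) = 10.335319
Backward induction: V(k, i) = exp(-r*dt) * [p * V(k+1, i) + (1-p) * V(k+1, i+1)]; then take max(V_cont, immediate exercise) for American.
  V(1,0) = exp(-r*dt) * [p*0.000000 + (1-p)*0.000000] = 0.000000; exercise = 0.000000; V(1,0) = max -> 0.000000
  V(1,1) = exp(-r*dt) * [p*0.000000 + (1-p)*10.335319] = 5.656350; exercise = 4.831000; V(1,1) = max -> 5.656350
  V(0,0) = exp(-r*dt) * [p*0.000000 + (1-p)*5.656350] = 3.095627; exercise = 0.000000; V(0,0) = max -> 3.095627


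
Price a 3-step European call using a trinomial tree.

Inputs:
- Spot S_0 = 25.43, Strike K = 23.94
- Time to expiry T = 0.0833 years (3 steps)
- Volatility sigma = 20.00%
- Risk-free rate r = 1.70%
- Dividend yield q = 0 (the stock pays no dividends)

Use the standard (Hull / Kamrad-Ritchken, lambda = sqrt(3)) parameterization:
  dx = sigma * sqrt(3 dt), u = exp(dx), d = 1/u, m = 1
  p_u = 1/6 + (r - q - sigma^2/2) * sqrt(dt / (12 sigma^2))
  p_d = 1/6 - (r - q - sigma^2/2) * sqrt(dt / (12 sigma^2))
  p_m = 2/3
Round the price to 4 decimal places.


dt = T/N = 0.027767; dx = sigma*sqrt(3*dt) = 0.057723
u = exp(dx) = 1.059422; d = 1/u = 0.943911
p_u = 0.165945, p_m = 0.666667, p_d = 0.167388
Discount per step: exp(-r*dt) = 0.999528
Stock lattice S(k, j) with j the centered position index:
  k=0: S(0,+0) = 25.4300
  k=1: S(1,-1) = 24.0037; S(1,+0) = 25.4300; S(1,+1) = 26.9411
  k=2: S(2,-2) = 22.6573; S(2,-1) = 24.0037; S(2,+0) = 25.4300; S(2,+1) = 26.9411; S(2,+2) = 28.5420
  k=3: S(3,-3) = 21.3865; S(3,-2) = 22.6573; S(3,-1) = 24.0037; S(3,+0) = 25.4300; S(3,+1) = 26.9411; S(3,+2) = 28.5420; S(3,+3) = 30.2380
Terminal payoffs V(N, j) = max(S_T - K, 0):
  V(3,-3) = 0.000000; V(3,-2) = 0.000000; V(3,-1) = 0.063655; V(3,+0) = 1.490000; V(3,+1) = 3.001102; V(3,+2) = 4.601996; V(3,+3) = 6.298018
Backward induction: V(k, j) = exp(-r*dt) * [p_u * V(k+1, j+1) + p_m * V(k+1, j) + p_d * V(k+1, j-1)]
  V(2,-2) = exp(-r*dt) * [p_u*0.063655 + p_m*0.000000 + p_d*0.000000] = 0.010558
  V(2,-1) = exp(-r*dt) * [p_u*1.490000 + p_m*0.063655 + p_d*0.000000] = 0.289558
  V(2,+0) = exp(-r*dt) * [p_u*3.001102 + p_m*1.490000 + p_d*0.063655] = 1.501298
  V(2,+1) = exp(-r*dt) * [p_u*4.601996 + p_m*3.001102 + p_d*1.490000] = 3.012399
  V(2,+2) = exp(-r*dt) * [p_u*6.298018 + p_m*4.601996 + p_d*3.001102] = 4.613293
  V(1,-1) = exp(-r*dt) * [p_u*1.501298 + p_m*0.289558 + p_d*0.010558] = 0.443730
  V(1,+0) = exp(-r*dt) * [p_u*3.012399 + p_m*1.501298 + p_d*0.289558] = 1.548496
  V(1,+1) = exp(-r*dt) * [p_u*4.613293 + p_m*3.012399 + p_d*1.501298] = 3.023692
  V(0,+0) = exp(-r*dt) * [p_u*3.023692 + p_m*1.548496 + p_d*0.443730] = 1.607613

Answer: Price = V(0,0) = 1.6076


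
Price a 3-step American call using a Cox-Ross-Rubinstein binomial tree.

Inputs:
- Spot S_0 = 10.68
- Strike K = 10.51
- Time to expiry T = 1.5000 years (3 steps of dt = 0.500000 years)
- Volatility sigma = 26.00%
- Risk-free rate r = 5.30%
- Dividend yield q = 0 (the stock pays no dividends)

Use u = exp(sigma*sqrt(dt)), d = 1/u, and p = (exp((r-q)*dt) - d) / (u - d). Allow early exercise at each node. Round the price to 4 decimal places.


dt = T/N = 0.500000
u = exp(sigma*sqrt(dt)) = 1.201833; d = 1/u = 0.832062
p = (exp((r-q)*dt) - d) / (u - d) = 0.526791
Discount per step: exp(-r*dt) = 0.973848
Stock lattice S(k, i) with i counting down-moves:
  k=0: S(0,0) = 10.6800
  k=1: S(1,0) = 12.8356; S(1,1) = 8.8864
  k=2: S(2,0) = 15.4262; S(2,1) = 10.6800; S(2,2) = 7.3941
  k=3: S(3,0) = 18.5397; S(3,1) = 12.8356; S(3,2) = 8.8864; S(3,3) = 6.1523
Terminal payoffs V(N, i) = max(S_T - K, 0):
  V(3,0) = 8.029732; V(3,1) = 2.325575; V(3,2) = 0.000000; V(3,3) = 0.000000
Backward induction: V(k, i) = exp(-r*dt) * [p * V(k+1, i) + (1-p) * V(k+1, i+1)]; then take max(V_cont, immediate exercise) for American.
  V(2,0) = exp(-r*dt) * [p*8.029732 + (1-p)*2.325575] = 5.191072; exercise = 4.916215; V(2,0) = max -> 5.191072
  V(2,1) = exp(-r*dt) * [p*2.325575 + (1-p)*0.000000] = 1.193054; exercise = 0.170000; V(2,1) = max -> 1.193054
  V(2,2) = exp(-r*dt) * [p*0.000000 + (1-p)*0.000000] = 0.000000; exercise = 0.000000; V(2,2) = max -> 0.000000
  V(1,0) = exp(-r*dt) * [p*5.191072 + (1-p)*1.193054] = 3.212895; exercise = 2.325575; V(1,0) = max -> 3.212895
  V(1,1) = exp(-r*dt) * [p*1.193054 + (1-p)*0.000000] = 0.612054; exercise = 0.000000; V(1,1) = max -> 0.612054
  V(0,0) = exp(-r*dt) * [p*3.212895 + (1-p)*0.612054] = 1.930317; exercise = 0.170000; V(0,0) = max -> 1.930317

Answer: Price = V(0,0) = 1.9303


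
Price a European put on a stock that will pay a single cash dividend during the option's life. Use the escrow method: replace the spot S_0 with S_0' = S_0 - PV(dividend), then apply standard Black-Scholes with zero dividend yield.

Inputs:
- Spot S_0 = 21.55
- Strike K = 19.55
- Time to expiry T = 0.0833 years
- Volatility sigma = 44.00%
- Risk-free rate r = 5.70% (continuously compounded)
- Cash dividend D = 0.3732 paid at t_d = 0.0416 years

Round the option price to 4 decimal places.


Answer: Price = 0.3888

Derivation:
PV(D) = D * exp(-r * t_d) = 0.3732 * 0.99763161 = 0.37231612
S_0' = S_0 - PV(D) = 21.5500 - 0.37231612 = 21.17768388
d1 = (ln(S_0'/K) + (r + sigma^2/2)*T) / (sigma*sqrt(T)) = 0.73063254
d2 = d1 - sigma*sqrt(T) = 0.60364088
exp(-rT) = 0.99526315
N(-d1) = 0.23250182; N(-d2) = 0.27304121
P = K * exp(-rT) * N(-d2) - S_0' * N(-d1) = 19.5500 * 0.99526315 * 0.27304121 - 21.17768388 * 0.23250182 = 0.3888


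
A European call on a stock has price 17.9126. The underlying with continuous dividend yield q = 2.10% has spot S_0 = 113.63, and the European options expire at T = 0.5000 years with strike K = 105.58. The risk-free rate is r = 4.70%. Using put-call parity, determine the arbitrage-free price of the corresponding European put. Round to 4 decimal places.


Answer: Put price = 8.5973

Derivation:
Put-call parity: C - P = S_0 * exp(-qT) - K * exp(-rT).
S_0 * exp(-qT) = 113.6300 * 0.98955493 = 112.44312699
K * exp(-rT) = 105.5800 * 0.97677397 = 103.12779625
P = C - S*exp(-qT) + K*exp(-rT)
P = 17.9126 - 112.44312699 + 103.12779625 = 8.5973


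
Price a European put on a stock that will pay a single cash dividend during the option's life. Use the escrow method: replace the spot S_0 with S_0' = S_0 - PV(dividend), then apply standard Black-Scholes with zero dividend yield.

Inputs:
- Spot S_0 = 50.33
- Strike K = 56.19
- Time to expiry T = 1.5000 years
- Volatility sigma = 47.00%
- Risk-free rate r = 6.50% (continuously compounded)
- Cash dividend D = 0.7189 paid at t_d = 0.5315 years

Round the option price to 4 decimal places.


PV(D) = D * exp(-r * t_d) = 0.7189 * 0.96604245 = 0.69448792
S_0' = S_0 - PV(D) = 50.3300 - 0.69448792 = 49.63551208
d1 = (ln(S_0'/K) + (r + sigma^2/2)*T) / (sigma*sqrt(T)) = 0.24172250
d2 = d1 - sigma*sqrt(T) = -0.33390759
exp(-rT) = 0.90710234
N(-d1) = 0.40449760; N(-d2) = 0.63077536
P = K * exp(-rT) * N(-d2) - S_0' * N(-d1) = 56.1900 * 0.90710234 * 0.63077536 - 49.63551208 * 0.40449760 = 12.0732

Answer: Price = 12.0732


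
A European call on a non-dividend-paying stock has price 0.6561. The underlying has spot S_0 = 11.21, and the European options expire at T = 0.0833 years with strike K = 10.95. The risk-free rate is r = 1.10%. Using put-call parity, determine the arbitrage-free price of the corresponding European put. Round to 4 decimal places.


Put-call parity: C - P = S_0 * exp(-qT) - K * exp(-rT).
S_0 * exp(-qT) = 11.2100 * 1.00000000 = 11.21000000
K * exp(-rT) = 10.9500 * 0.99908412 = 10.93997111
P = C - S*exp(-qT) + K*exp(-rT)
P = 0.6561 - 11.21000000 + 10.93997111 = 0.3861

Answer: Put price = 0.3861


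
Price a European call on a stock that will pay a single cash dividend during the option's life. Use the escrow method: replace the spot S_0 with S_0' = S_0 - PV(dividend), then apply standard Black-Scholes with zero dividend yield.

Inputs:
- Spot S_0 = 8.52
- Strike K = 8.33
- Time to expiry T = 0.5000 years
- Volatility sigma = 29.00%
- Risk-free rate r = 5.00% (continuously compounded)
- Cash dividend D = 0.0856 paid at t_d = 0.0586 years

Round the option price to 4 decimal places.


Answer: Price = 0.8425

Derivation:
PV(D) = D * exp(-r * t_d) = 0.0856 * 0.99707429 = 0.08534956
S_0' = S_0 - PV(D) = 8.5200 - 0.08534956 = 8.43465044
d1 = (ln(S_0'/K) + (r + sigma^2/2)*T) / (sigma*sqrt(T)) = 0.28532889
d2 = d1 - sigma*sqrt(T) = 0.08026792
exp(-rT) = 0.97530991
N(d1) = 0.61230391; N(d2) = 0.53198791
C = S_0' * N(d1) - K * exp(-rT) * N(d2) = 8.43465044 * 0.61230391 - 8.3300 * 0.97530991 * 0.53198791 = 0.8425


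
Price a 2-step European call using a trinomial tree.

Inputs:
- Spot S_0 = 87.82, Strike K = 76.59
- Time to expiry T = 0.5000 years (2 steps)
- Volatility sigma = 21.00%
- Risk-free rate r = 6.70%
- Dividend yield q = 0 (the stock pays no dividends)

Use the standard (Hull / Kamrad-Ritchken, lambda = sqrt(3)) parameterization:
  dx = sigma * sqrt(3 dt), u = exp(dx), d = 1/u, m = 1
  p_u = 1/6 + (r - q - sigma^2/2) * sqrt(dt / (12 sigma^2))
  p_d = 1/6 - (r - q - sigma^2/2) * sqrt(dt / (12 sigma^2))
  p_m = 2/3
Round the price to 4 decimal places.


dt = T/N = 0.250000; dx = sigma*sqrt(3*dt) = 0.181865
u = exp(dx) = 1.199453; d = 1/u = 0.833714
p_u = 0.197562, p_m = 0.666667, p_d = 0.135772
Discount per step: exp(-r*dt) = 0.983390
Stock lattice S(k, j) with j the centered position index:
  k=0: S(0,+0) = 87.8200
  k=1: S(1,-1) = 73.2167; S(1,+0) = 87.8200; S(1,+1) = 105.3359
  k=2: S(2,-2) = 61.0418; S(2,-1) = 73.2167; S(2,+0) = 87.8200; S(2,+1) = 105.3359; S(2,+2) = 126.3455
Terminal payoffs V(N, j) = max(S_T - K, 0):
  V(2,-2) = 0.000000; V(2,-1) = 0.000000; V(2,+0) = 11.230000; V(2,+1) = 28.745932; V(2,+2) = 49.755464
Backward induction: V(k, j) = exp(-r*dt) * [p_u * V(k+1, j+1) + p_m * V(k+1, j) + p_d * V(k+1, j-1)]
  V(1,-1) = exp(-r*dt) * [p_u*11.230000 + p_m*0.000000 + p_d*0.000000] = 2.181766
  V(1,+0) = exp(-r*dt) * [p_u*28.745932 + p_m*11.230000 + p_d*0.000000] = 12.947074
  V(1,+1) = exp(-r*dt) * [p_u*49.755464 + p_m*28.745932 + p_d*11.230000] = 30.011521
  V(0,+0) = exp(-r*dt) * [p_u*30.011521 + p_m*12.947074 + p_d*2.181766] = 14.609956

Answer: Price = V(0,0) = 14.6100


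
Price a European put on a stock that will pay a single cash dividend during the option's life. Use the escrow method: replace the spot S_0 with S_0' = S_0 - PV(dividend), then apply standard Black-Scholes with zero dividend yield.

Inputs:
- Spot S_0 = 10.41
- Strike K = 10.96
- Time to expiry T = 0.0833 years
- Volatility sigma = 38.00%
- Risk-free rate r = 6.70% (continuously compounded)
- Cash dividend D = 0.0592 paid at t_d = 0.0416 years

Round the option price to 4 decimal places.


Answer: Price = 0.7891

Derivation:
PV(D) = D * exp(-r * t_d) = 0.0592 * 0.99721668 = 0.05903523
S_0' = S_0 - PV(D) = 10.4100 - 0.05903523 = 10.35096477
d1 = (ln(S_0'/K) + (r + sigma^2/2)*T) / (sigma*sqrt(T)) = -0.41556739
d2 = d1 - sigma*sqrt(T) = -0.52524200
exp(-rT) = 0.99443445
N(-d1) = 0.66113670; N(-d2) = 0.70029251
P = K * exp(-rT) * N(-d2) - S_0' * N(-d1) = 10.9600 * 0.99443445 * 0.70029251 - 10.35096477 * 0.66113670 = 0.7891


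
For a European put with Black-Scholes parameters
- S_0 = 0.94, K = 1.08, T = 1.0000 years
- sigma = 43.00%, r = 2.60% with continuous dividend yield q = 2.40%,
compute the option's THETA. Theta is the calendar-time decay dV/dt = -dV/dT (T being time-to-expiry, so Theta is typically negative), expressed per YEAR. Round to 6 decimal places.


Answer: Theta = -0.070979

Derivation:
d1 = -0.1032242904; d2 = -0.5332242904
phi(d1) = 0.3968225164; exp(-qT) = 0.9762857098; exp(-rT) = 0.9743350896
Theta = -S*exp(-qT)*phi(d1)*sigma/(2*sqrt(T)) + r*K*exp(-rT)*N(-d2) - q*S*exp(-qT)*N(-d1)
N(-d1) = 0.5411075190; N(-d2) = 0.7030608356; sqrt(T) = 1.0000000000
Term 1 = -0.9400 * 0.9762857098 * 0.3968225164 * 0.4300 / (2 * 1.0000000000) = -0.0782959959
Term 2 = 0.0260 * 1.0800 * 0.9743350896 * 0.7030608356 = 0.0192352729
Term 3 = -0.0240 * 0.9400 * 0.9762857098 * 0.5411075190 = -0.0119178961
Theta = -0.0782959959 + (0.0192352729) + (-0.0119178961) = -0.070979


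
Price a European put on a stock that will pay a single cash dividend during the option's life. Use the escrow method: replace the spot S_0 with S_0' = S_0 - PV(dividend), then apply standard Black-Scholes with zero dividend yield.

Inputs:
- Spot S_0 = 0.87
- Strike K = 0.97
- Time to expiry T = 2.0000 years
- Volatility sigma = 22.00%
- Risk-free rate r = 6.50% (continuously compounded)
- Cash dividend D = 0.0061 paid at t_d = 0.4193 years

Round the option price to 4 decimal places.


PV(D) = D * exp(-r * t_d) = 0.0061 * 0.97311355 = 0.00593599
S_0' = S_0 - PV(D) = 0.8700 - 0.00593599 = 0.86406401
d1 = (ln(S_0'/K) + (r + sigma^2/2)*T) / (sigma*sqrt(T)) = 0.20168864
d2 = d1 - sigma*sqrt(T) = -0.10943835
exp(-rT) = 0.87809543
N(-d1) = 0.42008007; N(-d2) = 0.54357259
P = K * exp(-rT) * N(-d2) - S_0' * N(-d1) = 0.9700 * 0.87809543 * 0.54357259 - 0.86406401 * 0.42008007 = 0.1000

Answer: Price = 0.1000


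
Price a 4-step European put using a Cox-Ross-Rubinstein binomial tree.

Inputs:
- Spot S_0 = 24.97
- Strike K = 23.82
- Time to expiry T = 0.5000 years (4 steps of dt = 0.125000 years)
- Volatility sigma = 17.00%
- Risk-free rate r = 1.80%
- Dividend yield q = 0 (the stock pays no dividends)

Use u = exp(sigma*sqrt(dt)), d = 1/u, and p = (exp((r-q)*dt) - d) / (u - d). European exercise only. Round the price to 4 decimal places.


dt = T/N = 0.125000
u = exp(sigma*sqrt(dt)) = 1.061947; d = 1/u = 0.941667
p = (exp((r-q)*dt) - d) / (u - d) = 0.503706
Discount per step: exp(-r*dt) = 0.997753
Stock lattice S(k, i) with i counting down-moves:
  k=0: S(0,0) = 24.9700
  k=1: S(1,0) = 26.5168; S(1,1) = 23.5134
  k=2: S(2,0) = 28.1595; S(2,1) = 24.9700; S(2,2) = 22.1418
  k=3: S(3,0) = 29.9039; S(3,1) = 26.5168; S(3,2) = 23.5134; S(3,3) = 20.8502
  k=4: S(4,0) = 31.7563; S(4,1) = 28.1595; S(4,2) = 24.9700; S(4,3) = 22.1418; S(4,4) = 19.6339
Terminal payoffs V(N, i) = max(K - S_T, 0):
  V(4,0) = 0.000000; V(4,1) = 0.000000; V(4,2) = 0.000000; V(4,3) = 1.678206; V(4,4) = 4.186078
Backward induction: V(k, i) = exp(-r*dt) * [p * V(k+1, i) + (1-p) * V(k+1, i+1)].
  V(3,0) = exp(-r*dt) * [p*0.000000 + (1-p)*0.000000] = 0.000000
  V(3,1) = exp(-r*dt) * [p*0.000000 + (1-p)*0.000000] = 0.000000
  V(3,2) = exp(-r*dt) * [p*0.000000 + (1-p)*1.678206] = 0.831012
  V(3,3) = exp(-r*dt) * [p*1.678206 + (1-p)*4.186078] = 2.916279
  V(2,0) = exp(-r*dt) * [p*0.000000 + (1-p)*0.000000] = 0.000000
  V(2,1) = exp(-r*dt) * [p*0.000000 + (1-p)*0.831012] = 0.411499
  V(2,2) = exp(-r*dt) * [p*0.831012 + (1-p)*2.916279] = 1.861724
  V(1,0) = exp(-r*dt) * [p*0.000000 + (1-p)*0.411499] = 0.203766
  V(1,1) = exp(-r*dt) * [p*0.411499 + (1-p)*1.861724] = 1.128695
  V(0,0) = exp(-r*dt) * [p*0.203766 + (1-p)*1.128695] = 0.661313

Answer: Price = V(0,0) = 0.6613


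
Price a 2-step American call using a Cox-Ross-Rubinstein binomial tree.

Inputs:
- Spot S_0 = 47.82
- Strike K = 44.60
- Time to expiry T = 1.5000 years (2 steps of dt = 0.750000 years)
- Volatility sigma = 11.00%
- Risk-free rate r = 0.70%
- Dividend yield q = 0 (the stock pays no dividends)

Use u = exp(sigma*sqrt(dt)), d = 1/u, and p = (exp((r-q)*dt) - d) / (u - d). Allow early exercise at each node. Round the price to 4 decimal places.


Answer: Price = V(0,0) = 4.9225

Derivation:
dt = T/N = 0.750000
u = exp(sigma*sqrt(dt)) = 1.099948; d = 1/u = 0.909134
p = (exp((r-q)*dt) - d) / (u - d) = 0.503788
Discount per step: exp(-r*dt) = 0.994764
Stock lattice S(k, i) with i counting down-moves:
  k=0: S(0,0) = 47.8200
  k=1: S(1,0) = 52.5995; S(1,1) = 43.4748
  k=2: S(2,0) = 57.8567; S(2,1) = 47.8200; S(2,2) = 39.5244
Terminal payoffs V(N, i) = max(S_T - K, 0):
  V(2,0) = 13.256717; V(2,1) = 3.220000; V(2,2) = 0.000000
Backward induction: V(k, i) = exp(-r*dt) * [p * V(k+1, i) + (1-p) * V(k+1, i+1)]; then take max(V_cont, immediate exercise) for American.
  V(1,0) = exp(-r*dt) * [p*13.256717 + (1-p)*3.220000] = 8.233044; exercise = 7.999507; V(1,0) = max -> 8.233044
  V(1,1) = exp(-r*dt) * [p*3.220000 + (1-p)*0.000000] = 1.613704; exercise = 0.000000; V(1,1) = max -> 1.613704
  V(0,0) = exp(-r*dt) * [p*8.233044 + (1-p)*1.613704] = 4.922539; exercise = 3.220000; V(0,0) = max -> 4.922539


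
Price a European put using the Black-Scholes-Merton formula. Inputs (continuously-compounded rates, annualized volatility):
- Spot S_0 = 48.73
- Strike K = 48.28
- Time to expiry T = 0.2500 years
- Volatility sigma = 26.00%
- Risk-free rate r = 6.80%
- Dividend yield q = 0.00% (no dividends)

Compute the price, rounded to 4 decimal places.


d1 = (ln(S/K) + (r - q + 0.5*sigma^2) * T) / (sigma * sqrt(T)) = 0.26713431
d2 = d1 - sigma * sqrt(T) = 0.13713431
exp(-rT) = 0.98314368; exp(-qT) = 1.00000000
P = K * exp(-rT) * N(-d2) - S_0 * exp(-qT) * N(-d1)
N(-d1) = 0.39468287; N(-d2) = 0.44546232
P = 48.2800 * 0.98314368 * 0.44546232 - 48.7300 * 1.00000000 * 0.39468287 = 1.9115

Answer: Price = 1.9115


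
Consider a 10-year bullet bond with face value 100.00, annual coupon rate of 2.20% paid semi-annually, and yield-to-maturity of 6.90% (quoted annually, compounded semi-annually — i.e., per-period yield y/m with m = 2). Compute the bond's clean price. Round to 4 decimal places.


Answer: Price = 66.4492

Derivation:
Coupon per period c = face * coupon_rate / m = 1.100000
Periods per year m = 2; per-period yield y/m = 0.034500
Number of cashflows N = 20
Cashflows (t years, CF_t, discount factor 1/(1+y/m)^(m*t), PV):
  t = 0.5000: CF_t = 1.100000, DF = 0.966651, PV = 1.063316
  t = 1.0000: CF_t = 1.100000, DF = 0.934413, PV = 1.027855
  t = 1.5000: CF_t = 1.100000, DF = 0.903251, PV = 0.993576
  t = 2.0000: CF_t = 1.100000, DF = 0.873128, PV = 0.960441
  t = 2.5000: CF_t = 1.100000, DF = 0.844010, PV = 0.928411
  t = 3.0000: CF_t = 1.100000, DF = 0.815863, PV = 0.897449
  t = 3.5000: CF_t = 1.100000, DF = 0.788654, PV = 0.867519
  t = 4.0000: CF_t = 1.100000, DF = 0.762353, PV = 0.838588
  t = 4.5000: CF_t = 1.100000, DF = 0.736929, PV = 0.810622
  t = 5.0000: CF_t = 1.100000, DF = 0.712353, PV = 0.783588
  t = 5.5000: CF_t = 1.100000, DF = 0.688596, PV = 0.757456
  t = 6.0000: CF_t = 1.100000, DF = 0.665632, PV = 0.732195
  t = 6.5000: CF_t = 1.100000, DF = 0.643433, PV = 0.707777
  t = 7.0000: CF_t = 1.100000, DF = 0.621975, PV = 0.684173
  t = 7.5000: CF_t = 1.100000, DF = 0.601233, PV = 0.661356
  t = 8.0000: CF_t = 1.100000, DF = 0.581182, PV = 0.639300
  t = 8.5000: CF_t = 1.100000, DF = 0.561800, PV = 0.617980
  t = 9.0000: CF_t = 1.100000, DF = 0.543064, PV = 0.597371
  t = 9.5000: CF_t = 1.100000, DF = 0.524953, PV = 0.577449
  t = 10.0000: CF_t = 101.100000, DF = 0.507446, PV = 51.302822
Price P = sum_t PV_t = 66.449241


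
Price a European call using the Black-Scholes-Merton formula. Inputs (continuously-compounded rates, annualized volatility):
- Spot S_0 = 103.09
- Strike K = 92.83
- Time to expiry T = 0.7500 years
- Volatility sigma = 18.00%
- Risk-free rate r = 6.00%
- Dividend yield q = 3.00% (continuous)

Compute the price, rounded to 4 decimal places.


d1 = (ln(S/K) + (r - q + 0.5*sigma^2) * T) / (sigma * sqrt(T)) = 0.89478085
d2 = d1 - sigma * sqrt(T) = 0.73889627
exp(-rT) = 0.95599748; exp(-qT) = 0.97775124
C = S_0 * exp(-qT) * N(d1) - K * exp(-rT) * N(d2)
N(d1) = 0.81454787; N(d2) = 0.77001501
C = 103.0900 * 0.97775124 * 0.81454787 - 92.8300 * 0.95599748 * 0.77001501 = 13.7683

Answer: Price = 13.7683


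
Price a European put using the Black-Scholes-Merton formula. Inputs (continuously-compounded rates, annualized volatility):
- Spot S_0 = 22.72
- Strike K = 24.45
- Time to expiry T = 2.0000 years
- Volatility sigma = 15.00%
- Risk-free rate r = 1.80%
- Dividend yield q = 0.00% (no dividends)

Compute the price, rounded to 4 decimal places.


d1 = (ln(S/K) + (r - q + 0.5*sigma^2) * T) / (sigma * sqrt(T)) = -0.07016678
d2 = d1 - sigma * sqrt(T) = -0.28229882
exp(-rT) = 0.96464029; exp(-qT) = 1.00000000
P = K * exp(-rT) * N(-d2) - S_0 * exp(-qT) * N(-d1)
N(-d1) = 0.52796954; N(-d2) = 0.61114280
P = 24.4500 * 0.96464029 * 0.61114280 - 22.7200 * 1.00000000 * 0.52796954 = 2.4186

Answer: Price = 2.4186


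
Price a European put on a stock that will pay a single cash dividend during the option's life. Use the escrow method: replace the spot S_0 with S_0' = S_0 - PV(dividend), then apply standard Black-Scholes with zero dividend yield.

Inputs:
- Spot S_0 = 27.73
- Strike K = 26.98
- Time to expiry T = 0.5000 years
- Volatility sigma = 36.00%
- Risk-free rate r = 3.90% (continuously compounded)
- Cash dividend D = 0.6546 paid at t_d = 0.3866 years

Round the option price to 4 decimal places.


Answer: Price = 2.4098

Derivation:
PV(D) = D * exp(-r * t_d) = 0.6546 * 0.98503569 = 0.64480437
S_0' = S_0 - PV(D) = 27.7300 - 0.64480437 = 27.08519563
d1 = (ln(S_0'/K) + (r + sigma^2/2)*T) / (sigma*sqrt(T)) = 0.21916948
d2 = d1 - sigma*sqrt(T) = -0.03538896
exp(-rT) = 0.98068890
N(-d1) = 0.41325901; N(-d2) = 0.51411521
P = K * exp(-rT) * N(-d2) - S_0' * N(-d1) = 26.9800 * 0.98068890 * 0.51411521 - 27.08519563 * 0.41325901 = 2.4098


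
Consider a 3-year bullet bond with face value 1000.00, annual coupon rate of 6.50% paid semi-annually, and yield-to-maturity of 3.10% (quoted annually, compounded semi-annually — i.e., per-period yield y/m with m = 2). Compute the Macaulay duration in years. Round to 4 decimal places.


Answer: Macaulay duration = 2.7855 years

Derivation:
Coupon per period c = face * coupon_rate / m = 32.500000
Periods per year m = 2; per-period yield y/m = 0.015500
Number of cashflows N = 6
Cashflows (t years, CF_t, discount factor 1/(1+y/m)^(m*t), PV):
  t = 0.5000: CF_t = 32.500000, DF = 0.984737, PV = 32.003939
  t = 1.0000: CF_t = 32.500000, DF = 0.969706, PV = 31.515449
  t = 1.5000: CF_t = 32.500000, DF = 0.954905, PV = 31.034416
  t = 2.0000: CF_t = 32.500000, DF = 0.940330, PV = 30.560725
  t = 2.5000: CF_t = 32.500000, DF = 0.925977, PV = 30.094264
  t = 3.0000: CF_t = 1032.500000, DF = 0.911844, PV = 941.478689
Price P = sum_t PV_t = 1096.687482
Macaulay numerator sum_t t * PV_t:
  t * PV_t at t = 0.5000: 16.001969
  t * PV_t at t = 1.0000: 31.515449
  t * PV_t at t = 1.5000: 46.551624
  t * PV_t at t = 2.0000: 61.121450
  t * PV_t at t = 2.5000: 75.235659
  t * PV_t at t = 3.0000: 2824.436067
Macaulay duration D = (sum_t t * PV_t) / P = 3054.862219 / 1096.687482 = 2.785536


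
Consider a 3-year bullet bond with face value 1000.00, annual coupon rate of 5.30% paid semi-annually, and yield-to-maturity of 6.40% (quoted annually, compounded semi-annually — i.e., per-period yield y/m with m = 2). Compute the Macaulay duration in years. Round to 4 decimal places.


Answer: Macaulay duration = 2.8096 years

Derivation:
Coupon per period c = face * coupon_rate / m = 26.500000
Periods per year m = 2; per-period yield y/m = 0.032000
Number of cashflows N = 6
Cashflows (t years, CF_t, discount factor 1/(1+y/m)^(m*t), PV):
  t = 0.5000: CF_t = 26.500000, DF = 0.968992, PV = 25.678295
  t = 1.0000: CF_t = 26.500000, DF = 0.938946, PV = 24.882068
  t = 1.5000: CF_t = 26.500000, DF = 0.909831, PV = 24.110531
  t = 2.0000: CF_t = 26.500000, DF = 0.881620, PV = 23.362918
  t = 2.5000: CF_t = 26.500000, DF = 0.854283, PV = 22.638486
  t = 3.0000: CF_t = 1026.500000, DF = 0.827793, PV = 849.729645
Price P = sum_t PV_t = 970.401944
Macaulay numerator sum_t t * PV_t:
  t * PV_t at t = 0.5000: 12.839147
  t * PV_t at t = 1.0000: 24.882068
  t * PV_t at t = 1.5000: 36.165797
  t * PV_t at t = 2.0000: 46.725836
  t * PV_t at t = 2.5000: 56.596216
  t * PV_t at t = 3.0000: 2549.188935
Macaulay duration D = (sum_t t * PV_t) / P = 2726.398000 / 970.401944 = 2.809555


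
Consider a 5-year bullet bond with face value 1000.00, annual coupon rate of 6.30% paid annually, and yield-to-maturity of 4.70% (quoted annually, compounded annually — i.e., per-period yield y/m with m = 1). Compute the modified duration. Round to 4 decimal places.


Coupon per period c = face * coupon_rate / m = 63.000000
Periods per year m = 1; per-period yield y/m = 0.047000
Number of cashflows N = 5
Cashflows (t years, CF_t, discount factor 1/(1+y/m)^(m*t), PV):
  t = 1.0000: CF_t = 63.000000, DF = 0.955110, PV = 60.171920
  t = 2.0000: CF_t = 63.000000, DF = 0.912235, PV = 57.470793
  t = 3.0000: CF_t = 63.000000, DF = 0.871284, PV = 54.890919
  t = 4.0000: CF_t = 63.000000, DF = 0.832172, PV = 52.426857
  t = 5.0000: CF_t = 1063.000000, DF = 0.794816, PV = 844.889390
Price P = sum_t PV_t = 1069.849878
First compute Macaulay numerator sum_t t * PV_t:
  t * PV_t at t = 1.0000: 60.171920
  t * PV_t at t = 2.0000: 114.941585
  t * PV_t at t = 3.0000: 164.672758
  t * PV_t at t = 4.0000: 209.707428
  t * PV_t at t = 5.0000: 4224.446948
Macaulay duration D = 4773.940639 / 1069.849878 = 4.462253
Modified duration = D / (1 + y/m) = 4.462253 / (1 + 0.047000) = 4.261942

Answer: Modified duration = 4.2619
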